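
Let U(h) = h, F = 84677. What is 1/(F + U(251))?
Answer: 1/84928 ≈ 1.1775e-5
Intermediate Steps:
1/(F + U(251)) = 1/(84677 + 251) = 1/84928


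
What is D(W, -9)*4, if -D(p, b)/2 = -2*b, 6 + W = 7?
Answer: -144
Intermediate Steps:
W = 1 (W = -6 + 7 = 1)
D(p, b) = 4*b (D(p, b) = -(-4)*b = 4*b)
D(W, -9)*4 = (4*(-9))*4 = -36*4 = -144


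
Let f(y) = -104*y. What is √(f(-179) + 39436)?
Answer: 2*√14513 ≈ 240.94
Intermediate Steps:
√(f(-179) + 39436) = √(-104*(-179) + 39436) = √(18616 + 39436) = √58052 = 2*√14513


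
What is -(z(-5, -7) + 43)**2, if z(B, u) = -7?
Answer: -1296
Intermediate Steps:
-(z(-5, -7) + 43)**2 = -(-7 + 43)**2 = -1*36**2 = -1*1296 = -1296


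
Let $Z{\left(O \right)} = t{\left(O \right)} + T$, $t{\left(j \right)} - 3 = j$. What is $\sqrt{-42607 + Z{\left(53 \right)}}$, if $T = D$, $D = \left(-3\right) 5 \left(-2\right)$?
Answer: $i \sqrt{42521} \approx 206.21 i$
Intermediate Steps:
$D = 30$ ($D = \left(-15\right) \left(-2\right) = 30$)
$T = 30$
$t{\left(j \right)} = 3 + j$
$Z{\left(O \right)} = 33 + O$ ($Z{\left(O \right)} = \left(3 + O\right) + 30 = 33 + O$)
$\sqrt{-42607 + Z{\left(53 \right)}} = \sqrt{-42607 + \left(33 + 53\right)} = \sqrt{-42607 + 86} = \sqrt{-42521} = i \sqrt{42521}$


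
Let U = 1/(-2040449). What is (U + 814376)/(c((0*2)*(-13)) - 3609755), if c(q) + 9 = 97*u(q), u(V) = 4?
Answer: -1661692694823/7364747649824 ≈ -0.22563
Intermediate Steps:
U = -1/2040449 ≈ -4.9009e-7
c(q) = 379 (c(q) = -9 + 97*4 = -9 + 388 = 379)
(U + 814376)/(c((0*2)*(-13)) - 3609755) = (-1/2040449 + 814376)/(379 - 3609755) = (1661692694823/2040449)/(-3609376) = (1661692694823/2040449)*(-1/3609376) = -1661692694823/7364747649824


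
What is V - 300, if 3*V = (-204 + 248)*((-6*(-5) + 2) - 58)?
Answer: -2044/3 ≈ -681.33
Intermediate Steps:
V = -1144/3 (V = ((-204 + 248)*((-6*(-5) + 2) - 58))/3 = (44*((30 + 2) - 58))/3 = (44*(32 - 58))/3 = (44*(-26))/3 = (⅓)*(-1144) = -1144/3 ≈ -381.33)
V - 300 = -1144/3 - 300 = -2044/3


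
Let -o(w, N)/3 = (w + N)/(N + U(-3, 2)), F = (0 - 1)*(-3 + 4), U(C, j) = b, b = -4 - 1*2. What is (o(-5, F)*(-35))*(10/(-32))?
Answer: -225/8 ≈ -28.125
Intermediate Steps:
b = -6 (b = -4 - 2 = -6)
U(C, j) = -6
F = -1 (F = -1*1 = -1)
o(w, N) = -3*(N + w)/(-6 + N) (o(w, N) = -3*(w + N)/(N - 6) = -3*(N + w)/(-6 + N))
(o(-5, F)*(-35))*(10/(-32)) = ((3*(-1*(-1) - 1*(-5))/(-6 - 1))*(-35))*(10/(-32)) = ((3*(1 + 5)/(-7))*(-35))*(10*(-1/32)) = ((3*(-1/7)*6)*(-35))*(-5/16) = -18/7*(-35)*(-5/16) = 90*(-5/16) = -225/8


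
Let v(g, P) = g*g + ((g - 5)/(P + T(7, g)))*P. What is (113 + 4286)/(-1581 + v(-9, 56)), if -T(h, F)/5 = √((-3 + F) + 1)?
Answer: -5675154299/1951769164 + 1077755*I*√11/487942291 ≈ -2.9077 + 0.0073257*I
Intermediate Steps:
T(h, F) = -5*√(-2 + F) (T(h, F) = -5*√((-3 + F) + 1) = -5*√(-2 + F))
v(g, P) = g² + P*(-5 + g)/(P - 5*√(-2 + g)) (v(g, P) = g*g + ((g - 5)/(P - 5*√(-2 + g)))*P = g² + ((-5 + g)/(P - 5*√(-2 + g)))*P = g² + P*(-5 + g)/(P - 5*√(-2 + g)))
(113 + 4286)/(-1581 + v(-9, 56)) = (113 + 4286)/(-1581 + (-5*56 + 56*(-9) + 56*(-9)² - 5*(-9)²*√(-2 - 9))/(56 - 5*√(-2 - 9))) = 4399/(-1581 + (-280 - 504 + 56*81 - 5*81*√(-11))/(56 - 5*I*√11)) = 4399/(-1581 + (-280 - 504 + 4536 - 5*81*I*√11)/(56 - 5*I*√11)) = 4399/(-1581 + (-280 - 504 + 4536 - 405*I*√11)/(56 - 5*I*√11)) = 4399/(-1581 + (3752 - 405*I*√11)/(56 - 5*I*√11))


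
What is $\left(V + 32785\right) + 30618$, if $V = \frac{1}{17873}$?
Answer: $\frac{1133201820}{17873} \approx 63403.0$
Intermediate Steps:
$V = \frac{1}{17873} \approx 5.595 \cdot 10^{-5}$
$\left(V + 32785\right) + 30618 = \left(\frac{1}{17873} + 32785\right) + 30618 = \frac{585966306}{17873} + 30618 = \frac{1133201820}{17873}$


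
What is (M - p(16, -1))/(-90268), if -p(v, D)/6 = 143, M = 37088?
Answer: -18973/45134 ≈ -0.42037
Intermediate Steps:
p(v, D) = -858 (p(v, D) = -6*143 = -858)
(M - p(16, -1))/(-90268) = (37088 - 1*(-858))/(-90268) = (37088 + 858)*(-1/90268) = 37946*(-1/90268) = -18973/45134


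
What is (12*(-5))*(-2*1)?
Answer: 120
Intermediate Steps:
(12*(-5))*(-2*1) = -60*(-2) = 120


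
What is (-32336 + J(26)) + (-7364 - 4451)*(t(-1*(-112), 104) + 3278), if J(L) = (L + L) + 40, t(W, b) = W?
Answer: -40085094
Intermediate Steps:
J(L) = 40 + 2*L (J(L) = 2*L + 40 = 40 + 2*L)
(-32336 + J(26)) + (-7364 - 4451)*(t(-1*(-112), 104) + 3278) = (-32336 + (40 + 2*26)) + (-7364 - 4451)*(-1*(-112) + 3278) = (-32336 + (40 + 52)) - 11815*(112 + 3278) = (-32336 + 92) - 11815*3390 = -32244 - 40052850 = -40085094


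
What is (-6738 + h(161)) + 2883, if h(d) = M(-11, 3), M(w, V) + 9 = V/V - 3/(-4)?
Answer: -15449/4 ≈ -3862.3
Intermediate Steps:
M(w, V) = -29/4 (M(w, V) = -9 + (V/V - 3/(-4)) = -9 + (1 - 3*(-¼)) = -9 + (1 + ¾) = -9 + 7/4 = -29/4)
h(d) = -29/4
(-6738 + h(161)) + 2883 = (-6738 - 29/4) + 2883 = -26981/4 + 2883 = -15449/4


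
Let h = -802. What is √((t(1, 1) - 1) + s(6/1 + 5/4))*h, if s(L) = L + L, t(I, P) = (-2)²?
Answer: -401*√70 ≈ -3355.0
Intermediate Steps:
t(I, P) = 4
s(L) = 2*L
√((t(1, 1) - 1) + s(6/1 + 5/4))*h = √((4 - 1) + 2*(6/1 + 5/4))*(-802) = √(3 + 2*(6*1 + 5*(¼)))*(-802) = √(3 + 2*(6 + 5/4))*(-802) = √(3 + 2*(29/4))*(-802) = √(3 + 29/2)*(-802) = √(35/2)*(-802) = (√70/2)*(-802) = -401*√70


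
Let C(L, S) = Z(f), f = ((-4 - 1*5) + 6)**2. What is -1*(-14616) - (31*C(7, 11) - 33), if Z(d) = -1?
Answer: 14680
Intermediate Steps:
f = 9 (f = ((-4 - 5) + 6)**2 = (-9 + 6)**2 = (-3)**2 = 9)
C(L, S) = -1
-1*(-14616) - (31*C(7, 11) - 33) = -1*(-14616) - (31*(-1) - 33) = 14616 - (-31 - 33) = 14616 - 1*(-64) = 14616 + 64 = 14680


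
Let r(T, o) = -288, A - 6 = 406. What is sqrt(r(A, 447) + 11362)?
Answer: 7*sqrt(226) ≈ 105.23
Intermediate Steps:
A = 412 (A = 6 + 406 = 412)
sqrt(r(A, 447) + 11362) = sqrt(-288 + 11362) = sqrt(11074) = 7*sqrt(226)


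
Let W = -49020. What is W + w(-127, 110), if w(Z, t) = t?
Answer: -48910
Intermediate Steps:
W + w(-127, 110) = -49020 + 110 = -48910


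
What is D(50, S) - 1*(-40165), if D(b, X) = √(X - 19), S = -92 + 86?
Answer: 40165 + 5*I ≈ 40165.0 + 5.0*I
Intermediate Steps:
S = -6
D(b, X) = √(-19 + X)
D(50, S) - 1*(-40165) = √(-19 - 6) - 1*(-40165) = √(-25) + 40165 = 5*I + 40165 = 40165 + 5*I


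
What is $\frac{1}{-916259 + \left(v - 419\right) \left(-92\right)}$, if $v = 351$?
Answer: $- \frac{1}{910003} \approx -1.0989 \cdot 10^{-6}$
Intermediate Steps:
$\frac{1}{-916259 + \left(v - 419\right) \left(-92\right)} = \frac{1}{-916259 + \left(351 - 419\right) \left(-92\right)} = \frac{1}{-916259 - -6256} = \frac{1}{-916259 + 6256} = \frac{1}{-910003} = - \frac{1}{910003}$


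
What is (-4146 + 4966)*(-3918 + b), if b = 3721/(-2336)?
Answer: -1877014645/584 ≈ -3.2141e+6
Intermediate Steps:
b = -3721/2336 (b = 3721*(-1/2336) = -3721/2336 ≈ -1.5929)
(-4146 + 4966)*(-3918 + b) = (-4146 + 4966)*(-3918 - 3721/2336) = 820*(-9156169/2336) = -1877014645/584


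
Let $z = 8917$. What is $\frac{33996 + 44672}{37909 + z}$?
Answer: $\frac{39334}{23413} \approx 1.68$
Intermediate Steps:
$\frac{33996 + 44672}{37909 + z} = \frac{33996 + 44672}{37909 + 8917} = \frac{78668}{46826} = 78668 \cdot \frac{1}{46826} = \frac{39334}{23413}$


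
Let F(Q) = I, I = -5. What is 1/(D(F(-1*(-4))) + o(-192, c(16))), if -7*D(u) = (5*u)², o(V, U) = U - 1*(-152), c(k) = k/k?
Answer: 7/446 ≈ 0.015695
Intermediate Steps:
c(k) = 1
o(V, U) = 152 + U (o(V, U) = U + 152 = 152 + U)
F(Q) = -5
D(u) = -25*u²/7
1/(D(F(-1*(-4))) + o(-192, c(16))) = 1/(-25/7*(-5)² + (152 + 1)) = 1/(-25/7*25 + 153) = 1/(-625/7 + 153) = 1/(446/7) = 7/446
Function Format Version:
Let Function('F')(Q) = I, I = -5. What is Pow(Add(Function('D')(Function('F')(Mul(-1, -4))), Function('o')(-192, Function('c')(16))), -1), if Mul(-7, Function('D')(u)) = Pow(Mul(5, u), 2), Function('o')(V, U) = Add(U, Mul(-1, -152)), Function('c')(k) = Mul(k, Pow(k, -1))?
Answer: Rational(7, 446) ≈ 0.015695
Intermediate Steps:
Function('c')(k) = 1
Function('o')(V, U) = Add(152, U) (Function('o')(V, U) = Add(U, 152) = Add(152, U))
Function('F')(Q) = -5
Function('D')(u) = Mul(Rational(-25, 7), Pow(u, 2)) (Function('D')(u) = Mul(Rational(-1, 7), Pow(Mul(5, u), 2)) = Mul(Rational(-1, 7), Mul(25, Pow(u, 2))) = Mul(Rational(-25, 7), Pow(u, 2)))
Pow(Add(Function('D')(Function('F')(Mul(-1, -4))), Function('o')(-192, Function('c')(16))), -1) = Pow(Add(Mul(Rational(-25, 7), Pow(-5, 2)), Add(152, 1)), -1) = Pow(Add(Mul(Rational(-25, 7), 25), 153), -1) = Pow(Add(Rational(-625, 7), 153), -1) = Pow(Rational(446, 7), -1) = Rational(7, 446)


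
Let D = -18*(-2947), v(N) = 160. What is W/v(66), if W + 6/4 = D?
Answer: 106089/320 ≈ 331.53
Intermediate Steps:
D = 53046
W = 106089/2 (W = -3/2 + 53046 = 106089/2 ≈ 53045.)
W/v(66) = (106089/2)/160 = (106089/2)*(1/160) = 106089/320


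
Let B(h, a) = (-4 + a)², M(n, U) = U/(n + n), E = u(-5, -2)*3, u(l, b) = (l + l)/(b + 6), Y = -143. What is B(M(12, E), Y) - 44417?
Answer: -22808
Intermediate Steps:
u(l, b) = 2*l/(6 + b) (u(l, b) = (2*l)/(6 + b) = 2*l/(6 + b))
E = -15/2 (E = (2*(-5)/(6 - 2))*3 = (2*(-5)/4)*3 = (2*(-5)*(¼))*3 = -5/2*3 = -15/2 ≈ -7.5000)
M(n, U) = U/(2*n) (M(n, U) = U/((2*n)) = U*(1/(2*n)) = U/(2*n))
B(M(12, E), Y) - 44417 = (-4 - 143)² - 44417 = (-147)² - 44417 = 21609 - 44417 = -22808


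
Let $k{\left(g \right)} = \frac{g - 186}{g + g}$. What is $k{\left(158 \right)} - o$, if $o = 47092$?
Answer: $- \frac{3720275}{79} \approx -47092.0$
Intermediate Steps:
$k{\left(g \right)} = \frac{-186 + g}{2 g}$
$k{\left(158 \right)} - o = \frac{-186 + 158}{2 \cdot 158} - 47092 = \frac{1}{2} \cdot \frac{1}{158} \left(-28\right) - 47092 = - \frac{7}{79} - 47092 = - \frac{3720275}{79}$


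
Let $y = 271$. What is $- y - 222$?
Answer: $-493$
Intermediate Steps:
$- y - 222 = \left(-1\right) 271 - 222 = -271 - 222 = -493$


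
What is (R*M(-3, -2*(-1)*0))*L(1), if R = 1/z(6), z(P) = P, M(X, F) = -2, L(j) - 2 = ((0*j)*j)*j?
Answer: -⅔ ≈ -0.66667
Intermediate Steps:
L(j) = 2 (L(j) = 2 + ((0*j)*j)*j = 2 + (0*j)*j = 2 + 0*j = 2 + 0 = 2)
R = ⅙ (R = 1/6 = ⅙ ≈ 0.16667)
(R*M(-3, -2*(-1)*0))*L(1) = ((⅙)*(-2))*2 = -⅓*2 = -⅔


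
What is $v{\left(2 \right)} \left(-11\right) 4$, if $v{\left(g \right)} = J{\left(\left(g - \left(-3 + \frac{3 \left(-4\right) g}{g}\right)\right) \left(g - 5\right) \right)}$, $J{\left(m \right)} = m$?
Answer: $2244$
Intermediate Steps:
$v{\left(g \right)} = \left(-5 + g\right) \left(15 + g\right)$ ($v{\left(g \right)} = \left(g - \left(-3 + \frac{3 \left(-4\right) g}{g}\right)\right) \left(g - 5\right) = \left(g - \left(-3 + \frac{\left(-12\right) g}{g}\right)\right) \left(-5 + g\right) = \left(g + \left(3 - -12\right)\right) \left(-5 + g\right) = \left(g + \left(3 + 12\right)\right) \left(-5 + g\right) = \left(g + 15\right) \left(-5 + g\right) = \left(15 + g\right) \left(-5 + g\right) = \left(-5 + g\right) \left(15 + g\right)$)
$v{\left(2 \right)} \left(-11\right) 4 = \left(-75 + 2^{2} + 10 \cdot 2\right) \left(-11\right) 4 = \left(-75 + 4 + 20\right) \left(-11\right) 4 = \left(-51\right) \left(-11\right) 4 = 561 \cdot 4 = 2244$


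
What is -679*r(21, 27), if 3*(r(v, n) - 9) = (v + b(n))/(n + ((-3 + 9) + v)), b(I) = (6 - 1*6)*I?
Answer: -334747/54 ≈ -6199.0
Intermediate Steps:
b(I) = 0 (b(I) = (6 - 6)*I = 0*I = 0)
r(v, n) = 9 + v/(3*(6 + n + v)) (r(v, n) = 9 + ((v + 0)/(n + ((-3 + 9) + v)))/3 = 9 + (v/(n + (6 + v)))/3 = 9 + (v/(6 + n + v))/3 = 9 + v/(3*(6 + n + v)))
-679*r(21, 27) = -679*(54 + 9*27 + (28/3)*21)/(6 + 27 + 21) = -679*(54 + 243 + 196)/54 = -679*493/54 = -334747/54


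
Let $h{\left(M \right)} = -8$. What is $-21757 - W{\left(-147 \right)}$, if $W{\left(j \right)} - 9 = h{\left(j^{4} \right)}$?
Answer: $-21758$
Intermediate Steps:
$W{\left(j \right)} = 1$ ($W{\left(j \right)} = 9 - 8 = 1$)
$-21757 - W{\left(-147 \right)} = -21757 - 1 = -21758$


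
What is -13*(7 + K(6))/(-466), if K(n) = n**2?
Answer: 559/466 ≈ 1.1996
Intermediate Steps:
-13*(7 + K(6))/(-466) = -13*(7 + 6**2)/(-466) = -13*(7 + 36)*(-1/466) = -13*43*(-1/466) = -559*(-1/466) = 559/466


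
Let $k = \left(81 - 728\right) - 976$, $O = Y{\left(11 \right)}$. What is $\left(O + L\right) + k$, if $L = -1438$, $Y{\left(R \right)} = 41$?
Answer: $-3020$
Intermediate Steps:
$O = 41$
$k = -1623$ ($k = -647 - 976 = -1623$)
$\left(O + L\right) + k = \left(41 - 1438\right) - 1623 = -1397 - 1623 = -3020$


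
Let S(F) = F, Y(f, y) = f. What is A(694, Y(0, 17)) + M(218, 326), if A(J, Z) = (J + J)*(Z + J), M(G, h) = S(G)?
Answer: 963490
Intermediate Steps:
M(G, h) = G
A(J, Z) = 2*J*(J + Z) (A(J, Z) = (2*J)*(J + Z) = 2*J*(J + Z))
A(694, Y(0, 17)) + M(218, 326) = 2*694*(694 + 0) + 218 = 2*694*694 + 218 = 963272 + 218 = 963490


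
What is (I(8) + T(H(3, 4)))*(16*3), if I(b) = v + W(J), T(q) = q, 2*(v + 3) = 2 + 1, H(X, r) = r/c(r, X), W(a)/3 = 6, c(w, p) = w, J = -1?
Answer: 840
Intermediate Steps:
W(a) = 18 (W(a) = 3*6 = 18)
H(X, r) = 1 (H(X, r) = r/r = 1)
v = -3/2 (v = -3 + (2 + 1)/2 = -3 + (½)*3 = -3 + 3/2 = -3/2 ≈ -1.5000)
I(b) = 33/2 (I(b) = -3/2 + 18 = 33/2)
(I(8) + T(H(3, 4)))*(16*3) = (33/2 + 1)*(16*3) = (35/2)*48 = 840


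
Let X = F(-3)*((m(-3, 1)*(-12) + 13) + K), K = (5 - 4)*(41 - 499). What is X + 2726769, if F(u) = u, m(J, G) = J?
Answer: 2727996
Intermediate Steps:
K = -458 (K = 1*(-458) = -458)
X = 1227 (X = -3*((-3*(-12) + 13) - 458) = -3*((36 + 13) - 458) = -3*(49 - 458) = -3*(-409) = 1227)
X + 2726769 = 1227 + 2726769 = 2727996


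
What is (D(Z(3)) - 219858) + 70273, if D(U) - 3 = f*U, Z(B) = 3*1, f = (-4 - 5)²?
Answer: -149339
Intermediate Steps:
f = 81 (f = (-9)² = 81)
Z(B) = 3
D(U) = 3 + 81*U
(D(Z(3)) - 219858) + 70273 = ((3 + 81*3) - 219858) + 70273 = ((3 + 243) - 219858) + 70273 = (246 - 219858) + 70273 = -219612 + 70273 = -149339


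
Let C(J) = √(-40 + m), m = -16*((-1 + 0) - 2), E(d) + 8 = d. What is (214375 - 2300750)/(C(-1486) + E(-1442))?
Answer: 1512621875/1051246 + 2086375*√2/1051246 ≈ 1441.7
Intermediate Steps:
E(d) = -8 + d
m = 48 (m = -16*(-1 - 2) = -16*(-3) = 48)
C(J) = 2*√2 (C(J) = √(-40 + 48) = √8 = 2*√2)
(214375 - 2300750)/(C(-1486) + E(-1442)) = (214375 - 2300750)/(2*√2 + (-8 - 1442)) = -2086375/(2*√2 - 1450) = -2086375/(-1450 + 2*√2)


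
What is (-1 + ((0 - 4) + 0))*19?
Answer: -95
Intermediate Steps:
(-1 + ((0 - 4) + 0))*19 = (-1 + (-4 + 0))*19 = (-1 - 4)*19 = -5*19 = -95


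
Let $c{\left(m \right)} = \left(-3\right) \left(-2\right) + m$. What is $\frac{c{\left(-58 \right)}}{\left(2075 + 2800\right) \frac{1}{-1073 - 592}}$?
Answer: $\frac{444}{25} \approx 17.76$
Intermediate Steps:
$c{\left(m \right)} = 6 + m$
$\frac{c{\left(-58 \right)}}{\left(2075 + 2800\right) \frac{1}{-1073 - 592}} = \frac{6 - 58}{\left(2075 + 2800\right) \frac{1}{-1073 - 592}} = - \frac{52}{4875 \frac{1}{-1665}} = - \frac{52}{4875 \left(- \frac{1}{1665}\right)} = - \frac{52}{- \frac{325}{111}} = \left(-52\right) \left(- \frac{111}{325}\right) = \frac{444}{25}$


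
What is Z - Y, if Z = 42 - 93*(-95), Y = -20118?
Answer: 28995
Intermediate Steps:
Z = 8877 (Z = 42 + 8835 = 8877)
Z - Y = 8877 - 1*(-20118) = 8877 + 20118 = 28995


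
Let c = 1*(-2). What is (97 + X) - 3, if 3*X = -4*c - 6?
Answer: 284/3 ≈ 94.667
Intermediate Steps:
c = -2
X = 2/3 (X = (-4*(-2) - 6)/3 = (8 - 6)/3 = (1/3)*2 = 2/3 ≈ 0.66667)
(97 + X) - 3 = (97 + 2/3) - 3 = 293/3 - 3 = 284/3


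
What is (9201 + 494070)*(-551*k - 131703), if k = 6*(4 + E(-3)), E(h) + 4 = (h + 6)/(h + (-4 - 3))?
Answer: -328915781676/5 ≈ -6.5783e+10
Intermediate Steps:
E(h) = -4 + (6 + h)/(-7 + h) (E(h) = -4 + (h + 6)/(h + (-4 - 3)) = -4 + (6 + h)/(h - 7) = -4 + (6 + h)/(-7 + h))
k = -9/5 (k = 6*(4 + (34 - 3*(-3))/(-7 - 3)) = 6*(4 + (34 + 9)/(-10)) = 6*(4 - 1/10*43) = 6*(4 - 43/10) = 6*(-3/10) = -9/5 ≈ -1.8000)
(9201 + 494070)*(-551*k - 131703) = (9201 + 494070)*(-551*(-9/5) - 131703) = 503271*(4959/5 - 131703) = 503271*(-653556/5) = -328915781676/5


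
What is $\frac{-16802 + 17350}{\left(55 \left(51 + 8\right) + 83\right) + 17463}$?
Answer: $\frac{548}{20791} \approx 0.026358$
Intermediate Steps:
$\frac{-16802 + 17350}{\left(55 \left(51 + 8\right) + 83\right) + 17463} = \frac{548}{\left(55 \cdot 59 + 83\right) + 17463} = \frac{548}{\left(3245 + 83\right) + 17463} = \frac{548}{3328 + 17463} = \frac{548}{20791}$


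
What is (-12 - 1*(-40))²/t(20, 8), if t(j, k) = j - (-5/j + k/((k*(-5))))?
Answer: 15680/409 ≈ 38.337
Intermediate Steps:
t(j, k) = ⅕ + j + 5/j (t(j, k) = j - (-5/j + k/((-5*k))) = j - (-5/j + k*(-1/(5*k))) = j - (-5/j - ⅕) = j - (-⅕ - 5/j) = j + (⅕ + 5/j) = ⅕ + j + 5/j)
(-12 - 1*(-40))²/t(20, 8) = (-12 - 1*(-40))²/(⅕ + 20 + 5/20) = (-12 + 40)²/(⅕ + 20 + 5*(1/20)) = 28²/(⅕ + 20 + ¼) = 784/(409/20) = 784*(20/409) = 15680/409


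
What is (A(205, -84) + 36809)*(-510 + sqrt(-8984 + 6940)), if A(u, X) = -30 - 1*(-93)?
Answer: -18804720 + 73744*I*sqrt(511) ≈ -1.8805e+7 + 1.667e+6*I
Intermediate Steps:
A(u, X) = 63 (A(u, X) = -30 + 93 = 63)
(A(205, -84) + 36809)*(-510 + sqrt(-8984 + 6940)) = (63 + 36809)*(-510 + sqrt(-8984 + 6940)) = 36872*(-510 + sqrt(-2044)) = 36872*(-510 + 2*I*sqrt(511)) = -18804720 + 73744*I*sqrt(511)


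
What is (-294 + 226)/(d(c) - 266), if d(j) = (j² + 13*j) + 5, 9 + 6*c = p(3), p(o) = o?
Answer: 68/273 ≈ 0.24908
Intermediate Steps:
c = -1 (c = -3/2 + (⅙)*3 = -3/2 + ½ = -1)
d(j) = 5 + j² + 13*j
(-294 + 226)/(d(c) - 266) = (-294 + 226)/((5 + (-1)² + 13*(-1)) - 266) = -68/((5 + 1 - 13) - 266) = -68/(-7 - 266) = -68/(-273) = -68*(-1/273) = 68/273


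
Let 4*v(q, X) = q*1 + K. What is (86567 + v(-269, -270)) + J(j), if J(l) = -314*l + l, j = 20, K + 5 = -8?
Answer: 160473/2 ≈ 80237.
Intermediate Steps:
K = -13 (K = -5 - 8 = -13)
J(l) = -313*l
v(q, X) = -13/4 + q/4 (v(q, X) = (q*1 - 13)/4 = (q - 13)/4 = (-13 + q)/4 = -13/4 + q/4)
(86567 + v(-269, -270)) + J(j) = (86567 + (-13/4 + (1/4)*(-269))) - 313*20 = (86567 + (-13/4 - 269/4)) - 6260 = (86567 - 141/2) - 6260 = 172993/2 - 6260 = 160473/2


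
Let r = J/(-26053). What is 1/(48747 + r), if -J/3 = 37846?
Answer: 26053/1270119129 ≈ 2.0512e-5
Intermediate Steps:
J = -113538 (J = -3*37846 = -113538)
r = 113538/26053 (r = -113538/(-26053) = -113538*(-1/26053) = 113538/26053 ≈ 4.3580)
1/(48747 + r) = 1/(48747 + 113538/26053) = 1/(1270119129/26053) = 26053/1270119129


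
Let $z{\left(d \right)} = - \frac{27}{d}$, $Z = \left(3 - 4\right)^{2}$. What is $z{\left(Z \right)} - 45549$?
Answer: $-45576$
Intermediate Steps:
$Z = 1$ ($Z = \left(3 - 4\right)^{2} = \left(-1\right)^{2} = 1$)
$z{\left(Z \right)} - 45549 = - \frac{27}{1} - 45549 = \left(-27\right) 1 - 45549 = -27 - 45549 = -45576$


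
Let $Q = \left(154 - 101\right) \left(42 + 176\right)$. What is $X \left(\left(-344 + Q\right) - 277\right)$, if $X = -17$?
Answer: $-185861$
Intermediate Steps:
$Q = 11554$ ($Q = 53 \cdot 218 = 11554$)
$X \left(\left(-344 + Q\right) - 277\right) = - 17 \left(\left(-344 + 11554\right) - 277\right) = - 17 \left(11210 - 277\right) = \left(-17\right) 10933 = -185861$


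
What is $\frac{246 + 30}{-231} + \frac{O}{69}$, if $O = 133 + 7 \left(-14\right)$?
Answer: $- \frac{3653}{5313} \approx -0.68756$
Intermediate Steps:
$O = 35$ ($O = 133 - 98 = 35$)
$\frac{246 + 30}{-231} + \frac{O}{69} = \frac{246 + 30}{-231} + \frac{35}{69} = 276 \left(- \frac{1}{231}\right) + 35 \cdot \frac{1}{69} = - \frac{92}{77} + \frac{35}{69} = - \frac{3653}{5313}$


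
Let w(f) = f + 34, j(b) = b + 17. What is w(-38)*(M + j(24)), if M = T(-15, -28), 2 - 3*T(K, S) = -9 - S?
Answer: -424/3 ≈ -141.33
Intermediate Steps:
j(b) = 17 + b
T(K, S) = 11/3 + S/3 (T(K, S) = ⅔ - (-9 - S)/3 = ⅔ + (3 + S/3) = 11/3 + S/3)
M = -17/3 (M = 11/3 + (⅓)*(-28) = 11/3 - 28/3 = -17/3 ≈ -5.6667)
w(f) = 34 + f
w(-38)*(M + j(24)) = (34 - 38)*(-17/3 + (17 + 24)) = -4*(-17/3 + 41) = -4*106/3 = -424/3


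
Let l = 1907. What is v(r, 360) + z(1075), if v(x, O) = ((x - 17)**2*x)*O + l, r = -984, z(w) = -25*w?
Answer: -354948859208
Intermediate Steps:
v(x, O) = 1907 + O*x*(-17 + x)**2 (v(x, O) = ((x - 17)**2*x)*O + 1907 = ((-17 + x)**2*x)*O + 1907 = (x*(-17 + x)**2)*O + 1907 = O*x*(-17 + x)**2 + 1907 = 1907 + O*x*(-17 + x)**2)
v(r, 360) + z(1075) = (1907 + 360*(-984)*(-17 - 984)**2) - 25*1075 = (1907 + 360*(-984)*(-1001)**2) - 26875 = (1907 + 360*(-984)*1002001) - 26875 = (1907 - 354948834240) - 26875 = -354948832333 - 26875 = -354948859208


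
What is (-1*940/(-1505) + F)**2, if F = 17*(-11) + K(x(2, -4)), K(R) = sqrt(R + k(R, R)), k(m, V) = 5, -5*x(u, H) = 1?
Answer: 15737663429/453005 - 224396*sqrt(30)/1505 ≈ 33924.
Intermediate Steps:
x(u, H) = -1/5 (x(u, H) = -1/5*1 = -1/5)
K(R) = sqrt(5 + R) (K(R) = sqrt(R + 5) = sqrt(5 + R))
F = -187 + 2*sqrt(30)/5 (F = 17*(-11) + sqrt(5 - 1/5) = -187 + sqrt(24/5) = -187 + 2*sqrt(30)/5 ≈ -184.81)
(-1*940/(-1505) + F)**2 = (-1*940/(-1505) + (-187 + 2*sqrt(30)/5))**2 = (-940*(-1/1505) + (-187 + 2*sqrt(30)/5))**2 = (188/301 + (-187 + 2*sqrt(30)/5))**2 = (-56099/301 + 2*sqrt(30)/5)**2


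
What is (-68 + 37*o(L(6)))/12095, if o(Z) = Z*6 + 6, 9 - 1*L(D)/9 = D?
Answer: 6148/12095 ≈ 0.50831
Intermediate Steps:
L(D) = 81 - 9*D
o(Z) = 6 + 6*Z (o(Z) = 6*Z + 6 = 6 + 6*Z)
(-68 + 37*o(L(6)))/12095 = (-68 + 37*(6 + 6*(81 - 9*6)))/12095 = (-68 + 37*(6 + 6*(81 - 54)))*(1/12095) = (-68 + 37*(6 + 6*27))*(1/12095) = (-68 + 37*(6 + 162))*(1/12095) = (-68 + 37*168)*(1/12095) = (-68 + 6216)*(1/12095) = 6148*(1/12095) = 6148/12095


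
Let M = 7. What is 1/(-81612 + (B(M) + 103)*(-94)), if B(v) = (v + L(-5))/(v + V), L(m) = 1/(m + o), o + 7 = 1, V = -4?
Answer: -33/3019846 ≈ -1.0928e-5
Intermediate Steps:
o = -6 (o = -7 + 1 = -6)
L(m) = 1/(-6 + m) (L(m) = 1/(m - 6) = 1/(-6 + m))
B(v) = (-1/11 + v)/(-4 + v) (B(v) = (v + 1/(-6 - 5))/(v - 4) = (v + 1/(-11))/(-4 + v) = (v - 1/11)/(-4 + v) = (-1/11 + v)/(-4 + v))
1/(-81612 + (B(M) + 103)*(-94)) = 1/(-81612 + ((-1/11 + 7)/(-4 + 7) + 103)*(-94)) = 1/(-81612 + ((76/11)/3 + 103)*(-94)) = 1/(-81612 + ((1/3)*(76/11) + 103)*(-94)) = 1/(-81612 + (76/33 + 103)*(-94)) = 1/(-81612 + (3475/33)*(-94)) = 1/(-81612 - 326650/33) = 1/(-3019846/33) = -33/3019846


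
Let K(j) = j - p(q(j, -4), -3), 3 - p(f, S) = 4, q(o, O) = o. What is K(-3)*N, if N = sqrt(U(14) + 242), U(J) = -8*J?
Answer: -2*sqrt(130) ≈ -22.803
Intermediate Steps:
p(f, S) = -1 (p(f, S) = 3 - 1*4 = 3 - 4 = -1)
K(j) = 1 + j (K(j) = j - 1*(-1) = j + 1 = 1 + j)
N = sqrt(130) (N = sqrt(-8*14 + 242) = sqrt(-112 + 242) = sqrt(130) ≈ 11.402)
K(-3)*N = (1 - 3)*sqrt(130) = -2*sqrt(130)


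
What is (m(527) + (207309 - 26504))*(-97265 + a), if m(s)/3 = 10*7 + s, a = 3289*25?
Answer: -2746243840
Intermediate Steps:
a = 82225
m(s) = 210 + 3*s (m(s) = 3*(10*7 + s) = 3*(70 + s) = 210 + 3*s)
(m(527) + (207309 - 26504))*(-97265 + a) = ((210 + 3*527) + (207309 - 26504))*(-97265 + 82225) = ((210 + 1581) + 180805)*(-15040) = (1791 + 180805)*(-15040) = 182596*(-15040) = -2746243840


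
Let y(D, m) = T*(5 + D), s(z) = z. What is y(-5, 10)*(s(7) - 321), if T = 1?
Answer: 0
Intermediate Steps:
y(D, m) = 5 + D (y(D, m) = 1*(5 + D) = 5 + D)
y(-5, 10)*(s(7) - 321) = (5 - 5)*(7 - 321) = 0*(-314) = 0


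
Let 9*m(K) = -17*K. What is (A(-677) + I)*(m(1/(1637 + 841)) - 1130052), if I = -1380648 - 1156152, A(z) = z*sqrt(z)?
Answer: 1522226151148400/531 + 17062038151117*I*sqrt(677)/22302 ≈ 2.8667e+12 + 1.9906e+10*I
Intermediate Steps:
A(z) = z**(3/2)
m(K) = -17*K/9 (m(K) = (-17*K)/9 = -17*K/9)
I = -2536800
(A(-677) + I)*(m(1/(1637 + 841)) - 1130052) = ((-677)**(3/2) - 2536800)*(-17/(9*(1637 + 841)) - 1130052) = (-677*I*sqrt(677) - 2536800)*(-17/9/2478 - 1130052) = (-2536800 - 677*I*sqrt(677))*(-17/9*1/2478 - 1130052) = (-2536800 - 677*I*sqrt(677))*(-17/22302 - 1130052) = (-2536800 - 677*I*sqrt(677))*(-25202419721/22302) = 1522226151148400/531 + 17062038151117*I*sqrt(677)/22302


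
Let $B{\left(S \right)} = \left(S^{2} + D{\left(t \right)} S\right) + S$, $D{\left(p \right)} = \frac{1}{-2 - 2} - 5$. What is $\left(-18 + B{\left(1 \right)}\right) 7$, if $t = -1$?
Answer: $- \frac{595}{4} \approx -148.75$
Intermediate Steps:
$D{\left(p \right)} = - \frac{21}{4}$ ($D{\left(p \right)} = \frac{1}{-4} - 5 = - \frac{1}{4} - 5 = - \frac{21}{4}$)
$B{\left(S \right)} = S^{2} - \frac{17 S}{4}$ ($B{\left(S \right)} = \left(S^{2} - \frac{21 S}{4}\right) + S = S^{2} - \frac{17 S}{4}$)
$\left(-18 + B{\left(1 \right)}\right) 7 = \left(-18 + \frac{1}{4} \cdot 1 \left(-17 + 4 \cdot 1\right)\right) 7 = \left(-18 + \frac{1}{4} \cdot 1 \left(-17 + 4\right)\right) 7 = \left(-18 + \frac{1}{4} \cdot 1 \left(-13\right)\right) 7 = \left(-18 - \frac{13}{4}\right) 7 = \left(- \frac{85}{4}\right) 7 = - \frac{595}{4}$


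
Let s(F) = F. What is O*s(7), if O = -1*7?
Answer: -49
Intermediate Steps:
O = -7
O*s(7) = -7*7 = -49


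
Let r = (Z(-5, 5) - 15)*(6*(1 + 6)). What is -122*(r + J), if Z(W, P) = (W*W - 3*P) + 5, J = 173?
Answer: -21106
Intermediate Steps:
Z(W, P) = 5 + W² - 3*P (Z(W, P) = (W² - 3*P) + 5 = 5 + W² - 3*P)
r = 0 (r = ((5 + (-5)² - 3*5) - 15)*(6*(1 + 6)) = ((5 + 25 - 15) - 15)*(6*7) = (15 - 15)*42 = 0*42 = 0)
-122*(r + J) = -122*(0 + 173) = -122*173 = -21106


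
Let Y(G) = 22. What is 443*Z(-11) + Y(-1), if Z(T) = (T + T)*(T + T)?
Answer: 214434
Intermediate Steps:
Z(T) = 4*T**2 (Z(T) = (2*T)*(2*T) = 4*T**2)
443*Z(-11) + Y(-1) = 443*(4*(-11)**2) + 22 = 443*(4*121) + 22 = 443*484 + 22 = 214412 + 22 = 214434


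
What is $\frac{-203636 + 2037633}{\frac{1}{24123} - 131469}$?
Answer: $- \frac{44241509631}{3171426686} \approx -13.95$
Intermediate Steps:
$\frac{-203636 + 2037633}{\frac{1}{24123} - 131469} = \frac{1833997}{\frac{1}{24123} - 131469} = \frac{1833997}{- \frac{3171426686}{24123}} = 1833997 \left(- \frac{24123}{3171426686}\right) = - \frac{44241509631}{3171426686}$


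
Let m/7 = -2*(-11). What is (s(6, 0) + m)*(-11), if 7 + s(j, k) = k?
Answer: -1617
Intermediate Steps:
s(j, k) = -7 + k
m = 154 (m = 7*(-2*(-11)) = 7*22 = 154)
(s(6, 0) + m)*(-11) = ((-7 + 0) + 154)*(-11) = (-7 + 154)*(-11) = 147*(-11) = -1617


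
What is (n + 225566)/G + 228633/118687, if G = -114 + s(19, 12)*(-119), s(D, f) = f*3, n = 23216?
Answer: -14260830650/260992713 ≈ -54.641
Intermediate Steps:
s(D, f) = 3*f
G = -4398 (G = -114 + (3*12)*(-119) = -114 + 36*(-119) = -114 - 4284 = -4398)
(n + 225566)/G + 228633/118687 = (23216 + 225566)/(-4398) + 228633/118687 = 248782*(-1/4398) + 228633*(1/118687) = -124391/2199 + 228633/118687 = -14260830650/260992713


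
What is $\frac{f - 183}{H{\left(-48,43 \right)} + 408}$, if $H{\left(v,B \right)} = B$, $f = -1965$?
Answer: $- \frac{2148}{451} \approx -4.7627$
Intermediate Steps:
$\frac{f - 183}{H{\left(-48,43 \right)} + 408} = \frac{-1965 - 183}{43 + 408} = - \frac{2148}{451}$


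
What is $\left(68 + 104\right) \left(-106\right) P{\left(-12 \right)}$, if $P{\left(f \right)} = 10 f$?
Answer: $2187840$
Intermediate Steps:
$\left(68 + 104\right) \left(-106\right) P{\left(-12 \right)} = \left(68 + 104\right) \left(-106\right) 10 \left(-12\right) = 172 \left(-106\right) \left(-120\right) = \left(-18232\right) \left(-120\right) = 2187840$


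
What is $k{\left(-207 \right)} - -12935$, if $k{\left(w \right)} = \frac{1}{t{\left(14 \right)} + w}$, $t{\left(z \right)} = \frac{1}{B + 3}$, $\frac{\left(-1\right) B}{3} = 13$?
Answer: $\frac{96404519}{7453} \approx 12935.0$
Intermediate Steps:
$B = -39$ ($B = \left(-3\right) 13 = -39$)
$t{\left(z \right)} = - \frac{1}{36}$ ($t{\left(z \right)} = \frac{1}{-39 + 3} = \frac{1}{-36} = - \frac{1}{36}$)
$k{\left(w \right)} = \frac{1}{- \frac{1}{36} + w}$
$k{\left(-207 \right)} - -12935 = \frac{36}{-1 + 36 \left(-207\right)} - -12935 = \frac{36}{-1 - 7452} + 12935 = \frac{36}{-7453} + 12935 = 36 \left(- \frac{1}{7453}\right) + 12935 = - \frac{36}{7453} + 12935 = \frac{96404519}{7453}$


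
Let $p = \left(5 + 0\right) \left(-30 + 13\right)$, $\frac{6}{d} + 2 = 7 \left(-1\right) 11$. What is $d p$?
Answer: $\frac{510}{79} \approx 6.4557$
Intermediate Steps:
$d = - \frac{6}{79}$ ($d = \frac{6}{-2 + 7 \left(-1\right) 11} = \frac{6}{-2 - 77} = \frac{6}{-79} = 6 \left(- \frac{1}{79}\right) = - \frac{6}{79} \approx -0.075949$)
$p = -85$ ($p = 5 \left(-17\right) = -85$)
$d p = \left(- \frac{6}{79}\right) \left(-85\right) = \frac{510}{79}$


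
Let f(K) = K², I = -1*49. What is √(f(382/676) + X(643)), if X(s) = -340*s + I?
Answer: I*√24981584755/338 ≈ 467.62*I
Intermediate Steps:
I = -49
X(s) = -49 - 340*s (X(s) = -340*s - 49 = -49 - 340*s)
√(f(382/676) + X(643)) = √((382/676)² + (-49 - 340*643)) = √((382*(1/676))² + (-49 - 218620)) = √((191/338)² - 218669) = √(36481/114244 - 218669) = √(-24981584755/114244) = I*√24981584755/338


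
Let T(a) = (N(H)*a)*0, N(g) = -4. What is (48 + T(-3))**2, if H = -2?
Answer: 2304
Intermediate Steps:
T(a) = 0 (T(a) = -4*a*0 = 0)
(48 + T(-3))**2 = (48 + 0)**2 = 48**2 = 2304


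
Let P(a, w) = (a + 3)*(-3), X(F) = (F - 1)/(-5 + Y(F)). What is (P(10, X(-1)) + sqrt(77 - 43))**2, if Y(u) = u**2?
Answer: (39 - sqrt(34))**2 ≈ 1100.2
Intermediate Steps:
X(F) = (-1 + F)/(-5 + F**2) (X(F) = (F - 1)/(-5 + F**2) = (-1 + F)/(-5 + F**2))
P(a, w) = -9 - 3*a (P(a, w) = (3 + a)*(-3) = -9 - 3*a)
(P(10, X(-1)) + sqrt(77 - 43))**2 = ((-9 - 3*10) + sqrt(77 - 43))**2 = ((-9 - 30) + sqrt(34))**2 = (-39 + sqrt(34))**2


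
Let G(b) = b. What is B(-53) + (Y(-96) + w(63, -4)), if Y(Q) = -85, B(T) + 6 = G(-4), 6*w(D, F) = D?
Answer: -169/2 ≈ -84.500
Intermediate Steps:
w(D, F) = D/6
B(T) = -10 (B(T) = -6 - 4 = -10)
B(-53) + (Y(-96) + w(63, -4)) = -10 + (-85 + (⅙)*63) = -10 + (-85 + 21/2) = -10 - 149/2 = -169/2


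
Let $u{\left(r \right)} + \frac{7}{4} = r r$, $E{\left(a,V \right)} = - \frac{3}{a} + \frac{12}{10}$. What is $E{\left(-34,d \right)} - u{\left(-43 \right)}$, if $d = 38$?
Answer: $- \frac{627627}{340} \approx -1846.0$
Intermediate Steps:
$E{\left(a,V \right)} = \frac{6}{5} - \frac{3}{a}$ ($E{\left(a,V \right)} = - \frac{3}{a} + 12 \cdot \frac{1}{10} = - \frac{3}{a} + \frac{6}{5} = \frac{6}{5} - \frac{3}{a}$)
$u{\left(r \right)} = - \frac{7}{4} + r^{2}$ ($u{\left(r \right)} = - \frac{7}{4} + r r = - \frac{7}{4} + r^{2}$)
$E{\left(-34,d \right)} - u{\left(-43 \right)} = \left(\frac{6}{5} - \frac{3}{-34}\right) - \left(- \frac{7}{4} + \left(-43\right)^{2}\right) = \left(\frac{6}{5} - - \frac{3}{34}\right) - \left(- \frac{7}{4} + 1849\right) = \left(\frac{6}{5} + \frac{3}{34}\right) - \frac{7389}{4} = \frac{219}{170} - \frac{7389}{4} = - \frac{627627}{340}$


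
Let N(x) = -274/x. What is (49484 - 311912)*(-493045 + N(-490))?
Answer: 31700223296064/245 ≈ 1.2939e+11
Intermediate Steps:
(49484 - 311912)*(-493045 + N(-490)) = (49484 - 311912)*(-493045 - 274/(-490)) = -262428*(-493045 - 274*(-1/490)) = -262428*(-493045 + 137/245) = -262428*(-120795888/245) = 31700223296064/245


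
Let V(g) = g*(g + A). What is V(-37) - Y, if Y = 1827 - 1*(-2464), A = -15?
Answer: -2367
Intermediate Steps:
V(g) = g*(-15 + g) (V(g) = g*(g - 15) = g*(-15 + g))
Y = 4291 (Y = 1827 + 2464 = 4291)
V(-37) - Y = -37*(-15 - 37) - 1*4291 = -37*(-52) - 4291 = 1924 - 4291 = -2367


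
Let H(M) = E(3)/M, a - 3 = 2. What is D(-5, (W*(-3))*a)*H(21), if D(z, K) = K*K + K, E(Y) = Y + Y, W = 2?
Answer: 1740/7 ≈ 248.57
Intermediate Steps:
E(Y) = 2*Y
a = 5 (a = 3 + 2 = 5)
H(M) = 6/M (H(M) = (2*3)/M = 6/M)
D(z, K) = K + K² (D(z, K) = K² + K = K + K²)
D(-5, (W*(-3))*a)*H(21) = (((2*(-3))*5)*(1 + (2*(-3))*5))*(6/21) = ((-6*5)*(1 - 6*5))*(6*(1/21)) = -30*(1 - 30)*(2/7) = -30*(-29)*(2/7) = 870*(2/7) = 1740/7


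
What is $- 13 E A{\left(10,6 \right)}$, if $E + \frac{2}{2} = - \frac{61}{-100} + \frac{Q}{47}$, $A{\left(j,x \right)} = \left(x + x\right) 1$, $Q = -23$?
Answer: $\frac{161187}{1175} \approx 137.18$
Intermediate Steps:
$A{\left(j,x \right)} = 2 x$ ($A{\left(j,x \right)} = 2 x 1 = 2 x$)
$E = - \frac{4133}{4700}$ ($E = -1 - \left(- \frac{61}{100} + \frac{23}{47}\right) = -1 - - \frac{567}{4700} = -1 + \left(\frac{61}{100} - \frac{23}{47}\right) = -1 + \frac{567}{4700} = - \frac{4133}{4700} \approx -0.87936$)
$- 13 E A{\left(10,6 \right)} = \left(-13\right) \left(- \frac{4133}{4700}\right) 2 \cdot 6 = \frac{53729}{4700} \cdot 12 = \frac{161187}{1175}$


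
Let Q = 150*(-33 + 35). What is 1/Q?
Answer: 1/300 ≈ 0.0033333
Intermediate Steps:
Q = 300 (Q = 150*2 = 300)
1/Q = 1/300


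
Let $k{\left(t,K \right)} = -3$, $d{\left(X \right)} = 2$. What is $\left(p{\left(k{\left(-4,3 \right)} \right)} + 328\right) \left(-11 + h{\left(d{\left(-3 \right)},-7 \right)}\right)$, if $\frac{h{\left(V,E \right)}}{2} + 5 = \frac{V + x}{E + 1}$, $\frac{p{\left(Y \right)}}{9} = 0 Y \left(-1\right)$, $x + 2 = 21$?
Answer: $-9184$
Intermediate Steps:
$x = 19$ ($x = -2 + 21 = 19$)
$p{\left(Y \right)} = 0$ ($p{\left(Y \right)} = 9 \cdot 0 Y \left(-1\right) = 9 \cdot 0 \left(-1\right) = 9 \cdot 0 = 0$)
$h{\left(V,E \right)} = -10 + \frac{2 \left(19 + V\right)}{1 + E}$ ($h{\left(V,E \right)} = -10 + 2 \frac{V + 19}{E + 1} = -10 + 2 \frac{19 + V}{1 + E} = -10 + \frac{2 \left(19 + V\right)}{1 + E}$)
$\left(p{\left(k{\left(-4,3 \right)} \right)} + 328\right) \left(-11 + h{\left(d{\left(-3 \right)},-7 \right)}\right) = \left(0 + 328\right) \left(-11 + \frac{2 \left(14 + 2 - -35\right)}{1 - 7}\right) = 328 \left(-11 + \frac{2 \left(14 + 2 + 35\right)}{-6}\right) = 328 \left(-11 + 2 \left(- \frac{1}{6}\right) 51\right) = 328 \left(-11 - 17\right) = 328 \left(-28\right) = -9184$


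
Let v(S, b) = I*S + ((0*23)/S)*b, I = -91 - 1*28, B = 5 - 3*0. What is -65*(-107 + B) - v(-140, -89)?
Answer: -10030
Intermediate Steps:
B = 5 (B = 5 + 0 = 5)
I = -119 (I = -91 - 28 = -119)
v(S, b) = -119*S (v(S, b) = -119*S + ((0*23)/S)*b = -119*S + (0/S)*b = -119*S + 0*b = -119*S + 0 = -119*S)
-65*(-107 + B) - v(-140, -89) = -65*(-107 + 5) - (-119)*(-140) = -65*(-102) - 1*16660 = 6630 - 16660 = -10030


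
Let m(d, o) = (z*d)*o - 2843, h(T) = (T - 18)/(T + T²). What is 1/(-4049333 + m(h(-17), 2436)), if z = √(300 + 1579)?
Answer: -18737261824/75925828984315249 + 1449420*√1879/75925828984315249 ≈ -2.4596e-7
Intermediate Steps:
h(T) = (-18 + T)/(T + T²)
z = √1879 ≈ 43.347
m(d, o) = -2843 + d*o*√1879 (m(d, o) = (√1879*d)*o - 2843 = (d*√1879)*o - 2843 = d*o*√1879 - 2843 = -2843 + d*o*√1879)
1/(-4049333 + m(h(-17), 2436)) = 1/(-4049333 + (-2843 + ((-18 - 17)/((-17)*(1 - 17)))*2436*√1879)) = 1/(-4049333 + (-2843 - 1/17*(-35)/(-16)*2436*√1879)) = 1/(-4049333 + (-2843 - 1/17*(-1/16)*(-35)*2436*√1879)) = 1/(-4049333 + (-2843 - 35/272*2436*√1879)) = 1/(-4049333 + (-2843 - 21315*√1879/68)) = 1/(-4052176 - 21315*√1879/68)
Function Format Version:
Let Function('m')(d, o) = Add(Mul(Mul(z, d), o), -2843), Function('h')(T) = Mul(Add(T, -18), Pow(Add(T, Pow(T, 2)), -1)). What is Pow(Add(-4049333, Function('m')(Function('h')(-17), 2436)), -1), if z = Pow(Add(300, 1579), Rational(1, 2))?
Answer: Add(Rational(-18737261824, 75925828984315249), Mul(Rational(1449420, 75925828984315249), Pow(1879, Rational(1, 2)))) ≈ -2.4596e-7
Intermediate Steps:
Function('h')(T) = Mul(Pow(Add(T, Pow(T, 2)), -1), Add(-18, T)) (Function('h')(T) = Mul(Add(-18, T), Pow(Add(T, Pow(T, 2)), -1)) = Mul(Pow(Add(T, Pow(T, 2)), -1), Add(-18, T)))
z = Pow(1879, Rational(1, 2)) ≈ 43.347
Function('m')(d, o) = Add(-2843, Mul(d, o, Pow(1879, Rational(1, 2)))) (Function('m')(d, o) = Add(Mul(Mul(Pow(1879, Rational(1, 2)), d), o), -2843) = Add(Mul(Mul(d, Pow(1879, Rational(1, 2))), o), -2843) = Add(Mul(d, o, Pow(1879, Rational(1, 2))), -2843) = Add(-2843, Mul(d, o, Pow(1879, Rational(1, 2)))))
Pow(Add(-4049333, Function('m')(Function('h')(-17), 2436)), -1) = Pow(Add(-4049333, Add(-2843, Mul(Mul(Pow(-17, -1), Pow(Add(1, -17), -1), Add(-18, -17)), 2436, Pow(1879, Rational(1, 2))))), -1) = Pow(Add(-4049333, Add(-2843, Mul(Mul(Rational(-1, 17), Pow(-16, -1), -35), 2436, Pow(1879, Rational(1, 2))))), -1) = Pow(Add(-4049333, Add(-2843, Mul(Mul(Rational(-1, 17), Rational(-1, 16), -35), 2436, Pow(1879, Rational(1, 2))))), -1) = Pow(Add(-4049333, Add(-2843, Mul(Rational(-35, 272), 2436, Pow(1879, Rational(1, 2))))), -1) = Pow(Add(-4049333, Add(-2843, Mul(Rational(-21315, 68), Pow(1879, Rational(1, 2))))), -1) = Pow(Add(-4052176, Mul(Rational(-21315, 68), Pow(1879, Rational(1, 2)))), -1)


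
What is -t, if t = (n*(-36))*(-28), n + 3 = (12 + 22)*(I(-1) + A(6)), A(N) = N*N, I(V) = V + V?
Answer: -1162224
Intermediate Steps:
I(V) = 2*V
A(N) = N²
n = 1153 (n = -3 + (12 + 22)*(2*(-1) + 6²) = -3 + 34*(-2 + 36) = -3 + 34*34 = -3 + 1156 = 1153)
t = 1162224 (t = (1153*(-36))*(-28) = -41508*(-28) = 1162224)
-t = -1*1162224 = -1162224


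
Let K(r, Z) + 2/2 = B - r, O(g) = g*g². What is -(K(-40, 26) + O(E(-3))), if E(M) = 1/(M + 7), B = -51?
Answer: 767/64 ≈ 11.984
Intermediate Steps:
E(M) = 1/(7 + M)
O(g) = g³
K(r, Z) = -52 - r (K(r, Z) = -1 + (-51 - r) = -52 - r)
-(K(-40, 26) + O(E(-3))) = -((-52 - 1*(-40)) + (1/(7 - 3))³) = -((-52 + 40) + (1/4)³) = -(-12 + (¼)³) = -(-12 + 1/64) = -1*(-767/64) = 767/64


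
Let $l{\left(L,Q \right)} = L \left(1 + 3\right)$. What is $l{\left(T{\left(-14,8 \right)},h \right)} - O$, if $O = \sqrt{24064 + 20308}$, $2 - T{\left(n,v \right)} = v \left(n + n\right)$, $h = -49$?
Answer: $904 - 2 \sqrt{11093} \approx 693.35$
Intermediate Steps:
$T{\left(n,v \right)} = 2 - 2 n v$ ($T{\left(n,v \right)} = 2 - v \left(n + n\right) = 2 - v 2 n = 2 - 2 n v$)
$l{\left(L,Q \right)} = 4 L$ ($l{\left(L,Q \right)} = L 4 = 4 L$)
$O = 2 \sqrt{11093}$ ($O = \sqrt{44372} = 2 \sqrt{11093} \approx 210.65$)
$l{\left(T{\left(-14,8 \right)},h \right)} - O = 4 \left(2 - \left(-28\right) 8\right) - 2 \sqrt{11093} = 4 \left(2 + 224\right) - 2 \sqrt{11093} = 4 \cdot 226 - 2 \sqrt{11093} = 904 - 2 \sqrt{11093}$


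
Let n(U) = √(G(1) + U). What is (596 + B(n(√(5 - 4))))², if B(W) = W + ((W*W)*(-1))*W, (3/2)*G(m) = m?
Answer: 9590852/27 - 2384*√15/9 ≈ 3.5419e+5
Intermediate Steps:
G(m) = 2*m/3
n(U) = √(⅔ + U) (n(U) = √((⅔)*1 + U) = √(⅔ + U))
B(W) = W - W³ (B(W) = W + (W²*(-1))*W = W + (-W²)*W = W - W³)
(596 + B(n(√(5 - 4))))² = (596 + (√(6 + 9*√(5 - 4))/3 - (√(6 + 9*√(5 - 4))/3)³))² = (596 + (√(6 + 9*√1)/3 - (√(6 + 9*√1)/3)³))² = (596 + (√(6 + 9*1)/3 - (√(6 + 9*1)/3)³))² = (596 + (√(6 + 9)/3 - (√(6 + 9)/3)³))² = (596 + (√15/3 - (√15/3)³))² = (596 + (√15/3 - 5*√15/9))² = (596 - 2*√15/9)²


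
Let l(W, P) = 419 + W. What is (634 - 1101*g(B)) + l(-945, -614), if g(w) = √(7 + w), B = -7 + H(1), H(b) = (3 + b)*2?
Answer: 108 - 2202*√2 ≈ -3006.1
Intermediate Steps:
H(b) = 6 + 2*b
B = 1 (B = -7 + (6 + 2*1) = -7 + (6 + 2) = -7 + 8 = 1)
(634 - 1101*g(B)) + l(-945, -614) = (634 - 1101*√(7 + 1)) + (419 - 945) = (634 - 2202*√2) - 526 = 108 - 2202*√2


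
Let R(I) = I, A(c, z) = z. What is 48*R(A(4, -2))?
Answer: -96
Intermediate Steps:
48*R(A(4, -2)) = 48*(-2) = -96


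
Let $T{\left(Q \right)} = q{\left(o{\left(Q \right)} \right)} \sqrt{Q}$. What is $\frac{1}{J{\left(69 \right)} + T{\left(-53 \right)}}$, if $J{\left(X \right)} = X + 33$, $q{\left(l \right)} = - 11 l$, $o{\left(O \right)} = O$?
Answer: $\frac{102}{18024521} - \frac{583 i \sqrt{53}}{18024521} \approx 5.659 \cdot 10^{-6} - 0.00023547 i$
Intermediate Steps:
$J{\left(X \right)} = 33 + X$
$T{\left(Q \right)} = - 11 Q^{\frac{3}{2}}$ ($T{\left(Q \right)} = - 11 Q \sqrt{Q} = - 11 Q^{\frac{3}{2}}$)
$\frac{1}{J{\left(69 \right)} + T{\left(-53 \right)}} = \frac{1}{\left(33 + 69\right) - 11 \left(-53\right)^{\frac{3}{2}}} = \frac{1}{102 - 11 \left(- 53 i \sqrt{53}\right)} = \frac{1}{102 + 583 i \sqrt{53}}$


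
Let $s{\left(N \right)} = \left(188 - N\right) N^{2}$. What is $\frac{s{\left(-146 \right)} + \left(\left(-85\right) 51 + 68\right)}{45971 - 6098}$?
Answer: $\frac{2371759}{13291} \approx 178.45$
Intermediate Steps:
$s{\left(N \right)} = N^{2} \left(188 - N\right)$
$\frac{s{\left(-146 \right)} + \left(\left(-85\right) 51 + 68\right)}{45971 - 6098} = \frac{\left(-146\right)^{2} \left(188 - -146\right) + \left(\left(-85\right) 51 + 68\right)}{45971 - 6098} = \frac{21316 \left(188 + 146\right) + \left(-4335 + 68\right)}{39873} = \left(21316 \cdot 334 - 4267\right) \frac{1}{39873} = \left(7119544 - 4267\right) \frac{1}{39873} = 7115277 \cdot \frac{1}{39873} = \frac{2371759}{13291}$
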